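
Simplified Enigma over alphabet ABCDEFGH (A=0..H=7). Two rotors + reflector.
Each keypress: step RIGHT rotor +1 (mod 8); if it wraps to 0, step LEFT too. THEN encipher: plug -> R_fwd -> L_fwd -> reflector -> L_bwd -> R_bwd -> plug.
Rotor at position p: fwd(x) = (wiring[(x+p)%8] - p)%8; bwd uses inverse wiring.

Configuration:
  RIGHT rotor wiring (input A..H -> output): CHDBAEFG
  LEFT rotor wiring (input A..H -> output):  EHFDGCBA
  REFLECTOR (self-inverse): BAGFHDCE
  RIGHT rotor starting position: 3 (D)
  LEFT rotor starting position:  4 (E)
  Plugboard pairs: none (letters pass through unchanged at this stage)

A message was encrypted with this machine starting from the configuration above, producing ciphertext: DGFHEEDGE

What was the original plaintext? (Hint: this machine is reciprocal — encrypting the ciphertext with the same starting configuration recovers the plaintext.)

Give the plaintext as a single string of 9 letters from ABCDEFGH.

Answer: HFADAHGAA

Derivation:
Char 1 ('D'): step: R->4, L=4; D->plug->D->R->C->L->F->refl->D->L'->F->R'->H->plug->H
Char 2 ('G'): step: R->5, L=4; G->plug->G->R->E->L->A->refl->B->L'->G->R'->F->plug->F
Char 3 ('F'): step: R->6, L=4; F->plug->F->R->D->L->E->refl->H->L'->H->R'->A->plug->A
Char 4 ('H'): step: R->7, L=4; H->plug->H->R->G->L->B->refl->A->L'->E->R'->D->plug->D
Char 5 ('E'): step: R->0, L->5 (L advanced); E->plug->E->R->A->L->F->refl->D->L'->C->R'->A->plug->A
Char 6 ('E'): step: R->1, L=5; E->plug->E->R->D->L->H->refl->E->L'->B->R'->H->plug->H
Char 7 ('D'): step: R->2, L=5; D->plug->D->R->C->L->D->refl->F->L'->A->R'->G->plug->G
Char 8 ('G'): step: R->3, L=5; G->plug->G->R->E->L->C->refl->G->L'->G->R'->A->plug->A
Char 9 ('E'): step: R->4, L=5; E->plug->E->R->G->L->G->refl->C->L'->E->R'->A->plug->A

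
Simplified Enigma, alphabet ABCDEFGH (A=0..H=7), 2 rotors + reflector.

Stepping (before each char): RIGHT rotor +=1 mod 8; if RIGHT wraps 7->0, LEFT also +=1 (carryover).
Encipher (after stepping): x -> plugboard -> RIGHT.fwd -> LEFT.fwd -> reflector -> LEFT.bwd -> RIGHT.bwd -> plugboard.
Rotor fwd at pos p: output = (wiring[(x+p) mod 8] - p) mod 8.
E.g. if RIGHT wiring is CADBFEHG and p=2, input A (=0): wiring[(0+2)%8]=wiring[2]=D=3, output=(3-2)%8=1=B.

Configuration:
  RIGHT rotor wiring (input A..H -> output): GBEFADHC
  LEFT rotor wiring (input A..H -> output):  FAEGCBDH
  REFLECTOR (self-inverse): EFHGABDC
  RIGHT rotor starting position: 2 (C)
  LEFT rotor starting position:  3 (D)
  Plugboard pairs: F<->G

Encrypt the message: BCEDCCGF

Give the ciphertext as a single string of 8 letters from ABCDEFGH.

Answer: HAHBHBHD

Derivation:
Char 1 ('B'): step: R->3, L=3; B->plug->B->R->F->L->C->refl->H->L'->B->R'->H->plug->H
Char 2 ('C'): step: R->4, L=3; C->plug->C->R->D->L->A->refl->E->L'->E->R'->A->plug->A
Char 3 ('E'): step: R->5, L=3; E->plug->E->R->E->L->E->refl->A->L'->D->R'->H->plug->H
Char 4 ('D'): step: R->6, L=3; D->plug->D->R->D->L->A->refl->E->L'->E->R'->B->plug->B
Char 5 ('C'): step: R->7, L=3; C->plug->C->R->C->L->G->refl->D->L'->A->R'->H->plug->H
Char 6 ('C'): step: R->0, L->4 (L advanced); C->plug->C->R->E->L->B->refl->F->L'->B->R'->B->plug->B
Char 7 ('G'): step: R->1, L=4; G->plug->F->R->G->L->A->refl->E->L'->F->R'->H->plug->H
Char 8 ('F'): step: R->2, L=4; F->plug->G->R->E->L->B->refl->F->L'->B->R'->D->plug->D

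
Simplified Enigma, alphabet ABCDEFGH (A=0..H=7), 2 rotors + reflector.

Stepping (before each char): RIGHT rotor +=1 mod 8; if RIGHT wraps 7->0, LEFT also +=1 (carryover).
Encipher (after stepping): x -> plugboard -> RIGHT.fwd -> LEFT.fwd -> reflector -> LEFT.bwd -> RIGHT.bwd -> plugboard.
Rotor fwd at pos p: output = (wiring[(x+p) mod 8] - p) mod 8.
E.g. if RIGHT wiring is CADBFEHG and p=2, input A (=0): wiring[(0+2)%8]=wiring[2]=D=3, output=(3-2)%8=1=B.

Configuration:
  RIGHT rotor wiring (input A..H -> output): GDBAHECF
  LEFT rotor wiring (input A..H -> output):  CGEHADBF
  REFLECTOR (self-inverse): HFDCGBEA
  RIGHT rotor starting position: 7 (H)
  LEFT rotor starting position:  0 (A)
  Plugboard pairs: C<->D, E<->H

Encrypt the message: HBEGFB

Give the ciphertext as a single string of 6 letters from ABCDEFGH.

Answer: CDGCBG

Derivation:
Char 1 ('H'): step: R->0, L->1 (L advanced); H->plug->E->R->H->L->B->refl->F->L'->A->R'->D->plug->C
Char 2 ('B'): step: R->1, L=1; B->plug->B->R->A->L->F->refl->B->L'->H->R'->C->plug->D
Char 3 ('E'): step: R->2, L=1; E->plug->H->R->B->L->D->refl->C->L'->E->R'->G->plug->G
Char 4 ('G'): step: R->3, L=1; G->plug->G->R->A->L->F->refl->B->L'->H->R'->D->plug->C
Char 5 ('F'): step: R->4, L=1; F->plug->F->R->H->L->B->refl->F->L'->A->R'->B->plug->B
Char 6 ('B'): step: R->5, L=1; B->plug->B->R->F->L->A->refl->H->L'->D->R'->G->plug->G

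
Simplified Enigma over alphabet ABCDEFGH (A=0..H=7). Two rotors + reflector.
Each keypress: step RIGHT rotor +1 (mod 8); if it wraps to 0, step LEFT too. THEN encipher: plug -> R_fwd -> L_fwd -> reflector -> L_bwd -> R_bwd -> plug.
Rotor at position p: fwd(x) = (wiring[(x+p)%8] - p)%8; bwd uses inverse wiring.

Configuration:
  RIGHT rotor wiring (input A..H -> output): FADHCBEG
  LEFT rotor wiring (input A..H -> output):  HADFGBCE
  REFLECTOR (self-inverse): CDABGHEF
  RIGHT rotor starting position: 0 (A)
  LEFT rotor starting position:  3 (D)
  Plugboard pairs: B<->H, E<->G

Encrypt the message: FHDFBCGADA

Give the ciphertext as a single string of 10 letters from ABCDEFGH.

Answer: CGAGEHAGCB

Derivation:
Char 1 ('F'): step: R->1, L=3; F->plug->F->R->D->L->H->refl->F->L'->G->R'->C->plug->C
Char 2 ('H'): step: R->2, L=3; H->plug->B->R->F->L->E->refl->G->L'->C->R'->E->plug->G
Char 3 ('D'): step: R->3, L=3; D->plug->D->R->B->L->D->refl->B->L'->E->R'->A->plug->A
Char 4 ('F'): step: R->4, L=3; F->plug->F->R->E->L->B->refl->D->L'->B->R'->E->plug->G
Char 5 ('B'): step: R->5, L=3; B->plug->H->R->F->L->E->refl->G->L'->C->R'->G->plug->E
Char 6 ('C'): step: R->6, L=3; C->plug->C->R->H->L->A->refl->C->L'->A->R'->B->plug->H
Char 7 ('G'): step: R->7, L=3; G->plug->E->R->A->L->C->refl->A->L'->H->R'->A->plug->A
Char 8 ('A'): step: R->0, L->4 (L advanced); A->plug->A->R->F->L->E->refl->G->L'->C->R'->E->plug->G
Char 9 ('D'): step: R->1, L=4; D->plug->D->R->B->L->F->refl->H->L'->G->R'->C->plug->C
Char 10 ('A'): step: R->2, L=4; A->plug->A->R->B->L->F->refl->H->L'->G->R'->H->plug->B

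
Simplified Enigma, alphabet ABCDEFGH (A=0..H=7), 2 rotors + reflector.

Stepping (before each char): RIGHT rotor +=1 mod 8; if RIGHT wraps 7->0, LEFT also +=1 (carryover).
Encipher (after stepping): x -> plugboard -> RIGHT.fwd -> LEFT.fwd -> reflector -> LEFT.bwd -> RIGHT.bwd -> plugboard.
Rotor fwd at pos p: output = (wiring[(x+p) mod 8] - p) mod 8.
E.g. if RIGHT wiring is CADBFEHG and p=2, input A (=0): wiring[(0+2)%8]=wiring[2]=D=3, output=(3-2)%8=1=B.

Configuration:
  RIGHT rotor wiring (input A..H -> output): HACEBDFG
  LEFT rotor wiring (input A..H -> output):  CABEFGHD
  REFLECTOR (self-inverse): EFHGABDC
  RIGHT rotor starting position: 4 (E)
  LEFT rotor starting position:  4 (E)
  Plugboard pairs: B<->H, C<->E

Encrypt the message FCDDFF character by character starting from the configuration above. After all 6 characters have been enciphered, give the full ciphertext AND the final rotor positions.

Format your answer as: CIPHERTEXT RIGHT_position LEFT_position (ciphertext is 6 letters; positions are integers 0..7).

Char 1 ('F'): step: R->5, L=4; F->plug->F->R->F->L->E->refl->A->L'->H->R'->G->plug->G
Char 2 ('C'): step: R->6, L=4; C->plug->E->R->E->L->G->refl->D->L'->C->R'->D->plug->D
Char 3 ('D'): step: R->7, L=4; D->plug->D->R->D->L->H->refl->C->L'->B->R'->C->plug->E
Char 4 ('D'): step: R->0, L->5 (L advanced); D->plug->D->R->E->L->D->refl->G->L'->C->R'->C->plug->E
Char 5 ('F'): step: R->1, L=5; F->plug->F->R->E->L->D->refl->G->L'->C->R'->E->plug->C
Char 6 ('F'): step: R->2, L=5; F->plug->F->R->E->L->D->refl->G->L'->C->R'->B->plug->H
Final: ciphertext=GDEECH, RIGHT=2, LEFT=5

Answer: GDEECH 2 5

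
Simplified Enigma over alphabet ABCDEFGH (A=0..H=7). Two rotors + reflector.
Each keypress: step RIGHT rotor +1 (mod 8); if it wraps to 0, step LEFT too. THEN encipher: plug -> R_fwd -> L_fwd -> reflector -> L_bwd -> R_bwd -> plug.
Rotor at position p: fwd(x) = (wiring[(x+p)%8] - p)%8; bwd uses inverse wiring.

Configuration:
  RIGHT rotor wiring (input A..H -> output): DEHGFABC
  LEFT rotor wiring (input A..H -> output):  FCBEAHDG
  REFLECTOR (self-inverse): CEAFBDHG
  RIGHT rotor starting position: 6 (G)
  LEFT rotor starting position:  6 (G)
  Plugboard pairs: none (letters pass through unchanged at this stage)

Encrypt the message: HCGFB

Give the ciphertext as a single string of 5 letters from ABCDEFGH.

Answer: CEFGH

Derivation:
Char 1 ('H'): step: R->7, L=6; H->plug->H->R->C->L->H->refl->G->L'->F->R'->C->plug->C
Char 2 ('C'): step: R->0, L->7 (L advanced); C->plug->C->R->H->L->E->refl->B->L'->F->R'->E->plug->E
Char 3 ('G'): step: R->1, L=7; G->plug->G->R->B->L->G->refl->H->L'->A->R'->F->plug->F
Char 4 ('F'): step: R->2, L=7; F->plug->F->R->A->L->H->refl->G->L'->B->R'->G->plug->G
Char 5 ('B'): step: R->3, L=7; B->plug->B->R->C->L->D->refl->F->L'->E->R'->H->plug->H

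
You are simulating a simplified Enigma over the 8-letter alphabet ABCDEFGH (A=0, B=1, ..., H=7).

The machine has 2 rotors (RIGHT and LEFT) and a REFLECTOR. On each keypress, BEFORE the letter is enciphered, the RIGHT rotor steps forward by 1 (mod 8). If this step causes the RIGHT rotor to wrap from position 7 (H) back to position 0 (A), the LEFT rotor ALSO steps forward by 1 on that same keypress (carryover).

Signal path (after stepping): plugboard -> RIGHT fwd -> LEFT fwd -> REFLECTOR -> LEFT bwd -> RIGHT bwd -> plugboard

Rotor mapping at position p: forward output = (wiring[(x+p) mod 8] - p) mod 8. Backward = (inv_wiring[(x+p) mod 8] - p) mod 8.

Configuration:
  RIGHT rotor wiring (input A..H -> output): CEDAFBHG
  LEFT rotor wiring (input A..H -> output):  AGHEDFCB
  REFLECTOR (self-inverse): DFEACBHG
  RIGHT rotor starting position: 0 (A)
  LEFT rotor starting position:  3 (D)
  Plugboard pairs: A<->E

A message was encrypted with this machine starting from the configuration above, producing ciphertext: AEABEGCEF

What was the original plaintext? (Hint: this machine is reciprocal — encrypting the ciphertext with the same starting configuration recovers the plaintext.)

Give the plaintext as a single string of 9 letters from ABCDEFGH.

Answer: GBDFGFHDC

Derivation:
Char 1 ('A'): step: R->1, L=3; A->plug->E->R->A->L->B->refl->F->L'->F->R'->G->plug->G
Char 2 ('E'): step: R->2, L=3; E->plug->A->R->B->L->A->refl->D->L'->G->R'->B->plug->B
Char 3 ('A'): step: R->3, L=3; A->plug->E->R->D->L->H->refl->G->L'->E->R'->D->plug->D
Char 4 ('B'): step: R->4, L=3; B->plug->B->R->F->L->F->refl->B->L'->A->R'->F->plug->F
Char 5 ('E'): step: R->5, L=3; E->plug->A->R->E->L->G->refl->H->L'->D->R'->G->plug->G
Char 6 ('G'): step: R->6, L=3; G->plug->G->R->H->L->E->refl->C->L'->C->R'->F->plug->F
Char 7 ('C'): step: R->7, L=3; C->plug->C->R->F->L->F->refl->B->L'->A->R'->H->plug->H
Char 8 ('E'): step: R->0, L->4 (L advanced); E->plug->A->R->C->L->G->refl->H->L'->A->R'->D->plug->D
Char 9 ('F'): step: R->1, L=4; F->plug->F->R->G->L->D->refl->A->L'->H->R'->C->plug->C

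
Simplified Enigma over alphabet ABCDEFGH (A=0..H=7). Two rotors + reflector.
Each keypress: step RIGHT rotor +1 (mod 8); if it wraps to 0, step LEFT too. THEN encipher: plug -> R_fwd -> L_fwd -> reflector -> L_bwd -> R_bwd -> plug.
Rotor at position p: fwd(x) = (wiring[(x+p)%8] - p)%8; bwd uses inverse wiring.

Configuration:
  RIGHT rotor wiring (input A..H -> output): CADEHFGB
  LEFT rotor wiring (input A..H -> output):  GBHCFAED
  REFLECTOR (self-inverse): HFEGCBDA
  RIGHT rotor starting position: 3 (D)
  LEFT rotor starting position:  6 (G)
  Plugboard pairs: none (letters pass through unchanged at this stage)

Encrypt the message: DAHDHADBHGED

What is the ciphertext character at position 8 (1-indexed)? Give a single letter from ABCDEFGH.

Char 1 ('D'): step: R->4, L=6; D->plug->D->R->F->L->E->refl->C->L'->H->R'->G->plug->G
Char 2 ('A'): step: R->5, L=6; A->plug->A->R->A->L->G->refl->D->L'->D->R'->E->plug->E
Char 3 ('H'): step: R->6, L=6; H->plug->H->R->H->L->C->refl->E->L'->F->R'->E->plug->E
Char 4 ('D'): step: R->7, L=6; D->plug->D->R->E->L->B->refl->F->L'->B->R'->C->plug->C
Char 5 ('H'): step: R->0, L->7 (L advanced); H->plug->H->R->B->L->H->refl->A->L'->D->R'->C->plug->C
Char 6 ('A'): step: R->1, L=7; A->plug->A->R->H->L->F->refl->B->L'->G->R'->D->plug->D
Char 7 ('D'): step: R->2, L=7; D->plug->D->R->D->L->A->refl->H->L'->B->R'->A->plug->A
Char 8 ('B'): step: R->3, L=7; B->plug->B->R->E->L->D->refl->G->L'->F->R'->G->plug->G

G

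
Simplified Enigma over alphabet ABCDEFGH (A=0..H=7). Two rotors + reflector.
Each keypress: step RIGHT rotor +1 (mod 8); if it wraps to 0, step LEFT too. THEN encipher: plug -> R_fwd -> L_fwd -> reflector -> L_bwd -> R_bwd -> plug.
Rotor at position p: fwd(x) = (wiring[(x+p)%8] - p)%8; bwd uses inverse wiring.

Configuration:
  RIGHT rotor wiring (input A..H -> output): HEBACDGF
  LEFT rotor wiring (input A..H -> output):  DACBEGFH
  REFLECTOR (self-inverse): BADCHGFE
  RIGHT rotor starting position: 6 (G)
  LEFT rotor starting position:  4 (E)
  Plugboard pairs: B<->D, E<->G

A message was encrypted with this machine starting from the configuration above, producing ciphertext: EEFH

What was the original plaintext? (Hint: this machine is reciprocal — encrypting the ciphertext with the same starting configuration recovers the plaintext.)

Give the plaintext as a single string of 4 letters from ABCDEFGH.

Char 1 ('E'): step: R->7, L=4; E->plug->G->R->E->L->H->refl->E->L'->F->R'->C->plug->C
Char 2 ('E'): step: R->0, L->5 (L advanced); E->plug->G->R->G->L->E->refl->H->L'->H->R'->A->plug->A
Char 3 ('F'): step: R->1, L=5; F->plug->F->R->F->L->F->refl->G->L'->D->R'->A->plug->A
Char 4 ('H'): step: R->2, L=5; H->plug->H->R->C->L->C->refl->D->L'->E->R'->E->plug->G

Answer: CAAG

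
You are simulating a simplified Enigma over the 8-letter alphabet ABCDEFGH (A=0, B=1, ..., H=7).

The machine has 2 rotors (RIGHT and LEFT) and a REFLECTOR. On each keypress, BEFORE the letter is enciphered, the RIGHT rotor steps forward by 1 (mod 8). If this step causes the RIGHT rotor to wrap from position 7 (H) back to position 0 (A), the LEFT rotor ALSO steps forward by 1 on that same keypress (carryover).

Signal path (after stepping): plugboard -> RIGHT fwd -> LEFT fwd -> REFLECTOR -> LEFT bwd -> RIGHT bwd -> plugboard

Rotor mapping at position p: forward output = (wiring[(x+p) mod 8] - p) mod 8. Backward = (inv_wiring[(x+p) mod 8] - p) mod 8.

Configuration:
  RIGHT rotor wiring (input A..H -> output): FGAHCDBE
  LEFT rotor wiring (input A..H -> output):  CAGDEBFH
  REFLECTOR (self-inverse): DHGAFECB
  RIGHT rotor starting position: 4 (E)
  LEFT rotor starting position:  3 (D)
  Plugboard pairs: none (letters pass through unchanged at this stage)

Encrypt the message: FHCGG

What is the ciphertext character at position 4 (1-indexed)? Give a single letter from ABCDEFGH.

Char 1 ('F'): step: R->5, L=3; F->plug->F->R->D->L->C->refl->G->L'->C->R'->G->plug->G
Char 2 ('H'): step: R->6, L=3; H->plug->H->R->F->L->H->refl->B->L'->B->R'->F->plug->F
Char 3 ('C'): step: R->7, L=3; C->plug->C->R->H->L->D->refl->A->L'->A->R'->E->plug->E
Char 4 ('G'): step: R->0, L->4 (L advanced); G->plug->G->R->B->L->F->refl->E->L'->F->R'->A->plug->A

A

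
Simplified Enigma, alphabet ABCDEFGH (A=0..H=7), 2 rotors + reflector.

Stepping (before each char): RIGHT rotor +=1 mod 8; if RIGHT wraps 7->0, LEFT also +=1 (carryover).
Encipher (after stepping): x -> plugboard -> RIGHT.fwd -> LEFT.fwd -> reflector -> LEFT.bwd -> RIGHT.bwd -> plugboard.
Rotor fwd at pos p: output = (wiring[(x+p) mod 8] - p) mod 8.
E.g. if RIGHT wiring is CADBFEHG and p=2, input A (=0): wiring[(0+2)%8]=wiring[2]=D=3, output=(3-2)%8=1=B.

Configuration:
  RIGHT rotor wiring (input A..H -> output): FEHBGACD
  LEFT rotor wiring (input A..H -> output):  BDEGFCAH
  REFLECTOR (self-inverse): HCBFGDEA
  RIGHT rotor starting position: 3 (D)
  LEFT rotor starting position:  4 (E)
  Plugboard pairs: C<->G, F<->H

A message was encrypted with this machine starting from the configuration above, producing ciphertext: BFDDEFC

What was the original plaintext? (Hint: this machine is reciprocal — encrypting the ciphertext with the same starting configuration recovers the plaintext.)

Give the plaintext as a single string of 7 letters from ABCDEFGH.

Answer: CHBHCAG

Derivation:
Char 1 ('B'): step: R->4, L=4; B->plug->B->R->E->L->F->refl->D->L'->D->R'->G->plug->C
Char 2 ('F'): step: R->5, L=4; F->plug->H->R->B->L->G->refl->E->L'->C->R'->F->plug->H
Char 3 ('D'): step: R->6, L=4; D->plug->D->R->G->L->A->refl->H->L'->F->R'->B->plug->B
Char 4 ('D'): step: R->7, L=4; D->plug->D->R->A->L->B->refl->C->L'->H->R'->F->plug->H
Char 5 ('E'): step: R->0, L->5 (L advanced); E->plug->E->R->G->L->B->refl->C->L'->C->R'->G->plug->C
Char 6 ('F'): step: R->1, L=5; F->plug->H->R->E->L->G->refl->E->L'->D->R'->A->plug->A
Char 7 ('C'): step: R->2, L=5; C->plug->G->R->D->L->E->refl->G->L'->E->R'->C->plug->G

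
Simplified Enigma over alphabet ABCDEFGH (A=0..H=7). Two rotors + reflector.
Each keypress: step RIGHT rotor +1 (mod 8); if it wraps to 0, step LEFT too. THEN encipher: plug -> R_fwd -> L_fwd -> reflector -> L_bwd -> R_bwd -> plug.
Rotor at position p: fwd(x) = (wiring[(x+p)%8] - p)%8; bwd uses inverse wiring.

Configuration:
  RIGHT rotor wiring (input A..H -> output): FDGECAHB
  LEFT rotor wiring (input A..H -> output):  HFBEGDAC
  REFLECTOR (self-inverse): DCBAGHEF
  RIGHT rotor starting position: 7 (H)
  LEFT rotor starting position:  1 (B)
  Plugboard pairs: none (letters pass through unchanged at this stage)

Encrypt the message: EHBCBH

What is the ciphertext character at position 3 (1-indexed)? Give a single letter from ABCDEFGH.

Char 1 ('E'): step: R->0, L->2 (L advanced); E->plug->E->R->C->L->E->refl->G->L'->E->R'->D->plug->D
Char 2 ('H'): step: R->1, L=2; H->plug->H->R->E->L->G->refl->E->L'->C->R'->A->plug->A
Char 3 ('B'): step: R->2, L=2; B->plug->B->R->C->L->E->refl->G->L'->E->R'->A->plug->A

A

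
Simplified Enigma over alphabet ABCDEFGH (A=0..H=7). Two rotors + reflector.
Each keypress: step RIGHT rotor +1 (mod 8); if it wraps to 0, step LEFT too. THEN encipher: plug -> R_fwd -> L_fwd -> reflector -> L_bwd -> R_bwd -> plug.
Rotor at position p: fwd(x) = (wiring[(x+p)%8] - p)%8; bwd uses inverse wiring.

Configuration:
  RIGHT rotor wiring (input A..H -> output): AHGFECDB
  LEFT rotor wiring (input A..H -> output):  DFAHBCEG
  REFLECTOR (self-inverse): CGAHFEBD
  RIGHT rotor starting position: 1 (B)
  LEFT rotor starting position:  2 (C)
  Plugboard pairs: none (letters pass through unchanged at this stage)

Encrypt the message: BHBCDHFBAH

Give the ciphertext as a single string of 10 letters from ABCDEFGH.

Char 1 ('B'): step: R->2, L=2; B->plug->B->R->D->L->A->refl->C->L'->E->R'->A->plug->A
Char 2 ('H'): step: R->3, L=2; H->plug->H->R->D->L->A->refl->C->L'->E->R'->G->plug->G
Char 3 ('B'): step: R->4, L=2; B->plug->B->R->G->L->B->refl->G->L'->A->R'->A->plug->A
Char 4 ('C'): step: R->5, L=2; C->plug->C->R->E->L->C->refl->A->L'->D->R'->D->plug->D
Char 5 ('D'): step: R->6, L=2; D->plug->D->R->B->L->F->refl->E->L'->F->R'->A->plug->A
Char 6 ('H'): step: R->7, L=2; H->plug->H->R->E->L->C->refl->A->L'->D->R'->G->plug->G
Char 7 ('F'): step: R->0, L->3 (L advanced); F->plug->F->R->C->L->H->refl->D->L'->E->R'->E->plug->E
Char 8 ('B'): step: R->1, L=3; B->plug->B->R->F->L->A->refl->C->L'->G->R'->A->plug->A
Char 9 ('A'): step: R->2, L=3; A->plug->A->R->E->L->D->refl->H->L'->C->R'->C->plug->C
Char 10 ('H'): step: R->3, L=3; H->plug->H->R->D->L->B->refl->G->L'->B->R'->B->plug->B

Answer: AGADAGEACB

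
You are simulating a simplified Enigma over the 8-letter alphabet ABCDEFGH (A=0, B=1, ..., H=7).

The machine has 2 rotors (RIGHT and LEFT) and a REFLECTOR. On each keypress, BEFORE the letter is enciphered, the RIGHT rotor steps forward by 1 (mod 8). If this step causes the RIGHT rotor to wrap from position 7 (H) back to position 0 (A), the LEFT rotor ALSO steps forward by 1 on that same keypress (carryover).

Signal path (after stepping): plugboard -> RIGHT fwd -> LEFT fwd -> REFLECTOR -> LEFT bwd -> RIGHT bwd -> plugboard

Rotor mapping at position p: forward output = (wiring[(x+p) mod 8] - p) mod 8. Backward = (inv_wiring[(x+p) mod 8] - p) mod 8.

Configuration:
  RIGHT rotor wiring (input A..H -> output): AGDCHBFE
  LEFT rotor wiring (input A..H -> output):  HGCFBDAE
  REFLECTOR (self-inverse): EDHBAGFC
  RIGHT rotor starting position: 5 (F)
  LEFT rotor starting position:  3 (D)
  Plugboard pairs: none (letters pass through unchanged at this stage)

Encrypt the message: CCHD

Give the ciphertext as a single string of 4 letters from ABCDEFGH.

Char 1 ('C'): step: R->6, L=3; C->plug->C->R->C->L->A->refl->E->L'->F->R'->E->plug->E
Char 2 ('C'): step: R->7, L=3; C->plug->C->R->H->L->H->refl->C->L'->A->R'->F->plug->F
Char 3 ('H'): step: R->0, L->4 (L advanced); H->plug->H->R->E->L->D->refl->B->L'->H->R'->E->plug->E
Char 4 ('D'): step: R->1, L=4; D->plug->D->R->G->L->G->refl->F->L'->A->R'->E->plug->E

Answer: EFEE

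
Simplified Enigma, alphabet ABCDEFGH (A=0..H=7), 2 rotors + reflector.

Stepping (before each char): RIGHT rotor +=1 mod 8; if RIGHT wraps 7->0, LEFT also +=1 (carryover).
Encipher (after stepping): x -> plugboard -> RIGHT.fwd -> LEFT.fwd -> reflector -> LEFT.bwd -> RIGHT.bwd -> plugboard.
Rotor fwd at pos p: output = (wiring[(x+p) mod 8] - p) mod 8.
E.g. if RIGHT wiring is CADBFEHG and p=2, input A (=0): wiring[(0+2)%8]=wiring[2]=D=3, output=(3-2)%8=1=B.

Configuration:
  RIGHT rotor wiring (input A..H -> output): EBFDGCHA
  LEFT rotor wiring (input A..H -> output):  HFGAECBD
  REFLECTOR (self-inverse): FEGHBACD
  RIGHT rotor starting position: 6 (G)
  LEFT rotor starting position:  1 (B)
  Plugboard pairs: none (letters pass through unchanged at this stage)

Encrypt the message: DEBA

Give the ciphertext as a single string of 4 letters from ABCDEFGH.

Char 1 ('D'): step: R->7, L=1; D->plug->D->R->G->L->C->refl->G->L'->H->R'->F->plug->F
Char 2 ('E'): step: R->0, L->2 (L advanced); E->plug->E->R->G->L->F->refl->A->L'->D->R'->D->plug->D
Char 3 ('B'): step: R->1, L=2; B->plug->B->R->E->L->H->refl->D->L'->H->R'->G->plug->G
Char 4 ('A'): step: R->2, L=2; A->plug->A->R->D->L->A->refl->F->L'->G->R'->F->plug->F

Answer: FDGF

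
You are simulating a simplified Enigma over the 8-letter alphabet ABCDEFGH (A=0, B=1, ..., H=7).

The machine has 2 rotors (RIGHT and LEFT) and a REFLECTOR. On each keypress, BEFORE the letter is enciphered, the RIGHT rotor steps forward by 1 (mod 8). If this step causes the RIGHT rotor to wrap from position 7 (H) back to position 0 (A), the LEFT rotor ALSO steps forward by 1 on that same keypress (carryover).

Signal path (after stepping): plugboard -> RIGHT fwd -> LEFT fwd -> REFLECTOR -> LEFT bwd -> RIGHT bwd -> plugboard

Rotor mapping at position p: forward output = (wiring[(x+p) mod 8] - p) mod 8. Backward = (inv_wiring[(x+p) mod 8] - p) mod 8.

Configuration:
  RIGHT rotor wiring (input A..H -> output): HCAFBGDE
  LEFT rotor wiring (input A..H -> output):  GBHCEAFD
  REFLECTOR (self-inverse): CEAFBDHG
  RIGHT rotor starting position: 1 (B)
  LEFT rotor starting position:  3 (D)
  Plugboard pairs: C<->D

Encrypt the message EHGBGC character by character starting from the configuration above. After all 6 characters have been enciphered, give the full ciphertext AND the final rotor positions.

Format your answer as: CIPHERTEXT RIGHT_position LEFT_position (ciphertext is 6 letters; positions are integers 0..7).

Answer: DAEGCG 7 3

Derivation:
Char 1 ('E'): step: R->2, L=3; E->plug->E->R->B->L->B->refl->E->L'->H->R'->C->plug->D
Char 2 ('H'): step: R->3, L=3; H->plug->H->R->F->L->D->refl->F->L'->C->R'->A->plug->A
Char 3 ('G'): step: R->4, L=3; G->plug->G->R->E->L->A->refl->C->L'->D->R'->E->plug->E
Char 4 ('B'): step: R->5, L=3; B->plug->B->R->G->L->G->refl->H->L'->A->R'->G->plug->G
Char 5 ('G'): step: R->6, L=3; G->plug->G->R->D->L->C->refl->A->L'->E->R'->D->plug->C
Char 6 ('C'): step: R->7, L=3; C->plug->D->R->B->L->B->refl->E->L'->H->R'->G->plug->G
Final: ciphertext=DAEGCG, RIGHT=7, LEFT=3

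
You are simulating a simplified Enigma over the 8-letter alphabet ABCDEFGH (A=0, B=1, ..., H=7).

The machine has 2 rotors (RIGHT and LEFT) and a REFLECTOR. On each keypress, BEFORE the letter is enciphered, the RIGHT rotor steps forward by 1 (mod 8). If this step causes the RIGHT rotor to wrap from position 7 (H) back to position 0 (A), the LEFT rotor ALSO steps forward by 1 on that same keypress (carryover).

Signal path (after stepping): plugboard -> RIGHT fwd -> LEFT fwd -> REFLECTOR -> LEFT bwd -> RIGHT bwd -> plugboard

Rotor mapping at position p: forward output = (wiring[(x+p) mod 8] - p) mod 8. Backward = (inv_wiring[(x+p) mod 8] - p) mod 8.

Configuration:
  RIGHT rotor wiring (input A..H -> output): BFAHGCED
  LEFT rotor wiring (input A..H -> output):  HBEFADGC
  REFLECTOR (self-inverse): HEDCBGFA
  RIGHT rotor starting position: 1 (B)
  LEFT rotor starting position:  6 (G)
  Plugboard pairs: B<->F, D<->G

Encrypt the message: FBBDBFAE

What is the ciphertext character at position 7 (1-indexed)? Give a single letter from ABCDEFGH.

Char 1 ('F'): step: R->2, L=6; F->plug->B->R->F->L->H->refl->A->L'->A->R'->D->plug->G
Char 2 ('B'): step: R->3, L=6; B->plug->F->R->G->L->C->refl->D->L'->D->R'->B->plug->F
Char 3 ('B'): step: R->4, L=6; B->plug->F->R->B->L->E->refl->B->L'->C->R'->A->plug->A
Char 4 ('D'): step: R->5, L=6; D->plug->G->R->C->L->B->refl->E->L'->B->R'->H->plug->H
Char 5 ('B'): step: R->6, L=6; B->plug->F->R->B->L->E->refl->B->L'->C->R'->E->plug->E
Char 6 ('F'): step: R->7, L=6; F->plug->B->R->C->L->B->refl->E->L'->B->R'->D->plug->G
Char 7 ('A'): step: R->0, L->7 (L advanced); A->plug->A->R->B->L->A->refl->H->L'->H->R'->D->plug->G

G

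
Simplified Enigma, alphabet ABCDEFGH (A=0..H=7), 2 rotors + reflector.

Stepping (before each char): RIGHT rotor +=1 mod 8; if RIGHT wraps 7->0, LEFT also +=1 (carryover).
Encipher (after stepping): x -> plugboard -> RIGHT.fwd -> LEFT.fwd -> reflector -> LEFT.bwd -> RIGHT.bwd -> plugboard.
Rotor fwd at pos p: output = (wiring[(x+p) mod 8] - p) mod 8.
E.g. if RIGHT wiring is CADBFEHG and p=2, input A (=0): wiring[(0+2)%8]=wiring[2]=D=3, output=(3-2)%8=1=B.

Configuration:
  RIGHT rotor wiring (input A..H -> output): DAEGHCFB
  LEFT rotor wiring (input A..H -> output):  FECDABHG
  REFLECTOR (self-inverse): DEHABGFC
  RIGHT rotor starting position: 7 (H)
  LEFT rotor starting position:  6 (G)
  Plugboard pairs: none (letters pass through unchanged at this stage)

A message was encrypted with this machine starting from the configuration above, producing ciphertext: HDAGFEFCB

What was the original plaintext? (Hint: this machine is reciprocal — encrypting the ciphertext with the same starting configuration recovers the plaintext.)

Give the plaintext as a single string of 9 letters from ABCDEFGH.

Answer: FGGBDFEAE

Derivation:
Char 1 ('H'): step: R->0, L->7 (L advanced); H->plug->H->R->B->L->G->refl->F->L'->C->R'->F->plug->F
Char 2 ('D'): step: R->1, L=7; D->plug->D->R->G->L->C->refl->H->L'->A->R'->G->plug->G
Char 3 ('A'): step: R->2, L=7; A->plug->A->R->C->L->F->refl->G->L'->B->R'->G->plug->G
Char 4 ('G'): step: R->3, L=7; G->plug->G->R->F->L->B->refl->E->L'->E->R'->B->plug->B
Char 5 ('F'): step: R->4, L=7; F->plug->F->R->E->L->E->refl->B->L'->F->R'->D->plug->D
Char 6 ('E'): step: R->5, L=7; E->plug->E->R->D->L->D->refl->A->L'->H->R'->F->plug->F
Char 7 ('F'): step: R->6, L=7; F->plug->F->R->A->L->H->refl->C->L'->G->R'->E->plug->E
Char 8 ('C'): step: R->7, L=7; C->plug->C->R->B->L->G->refl->F->L'->C->R'->A->plug->A
Char 9 ('B'): step: R->0, L->0 (L advanced); B->plug->B->R->A->L->F->refl->G->L'->H->R'->E->plug->E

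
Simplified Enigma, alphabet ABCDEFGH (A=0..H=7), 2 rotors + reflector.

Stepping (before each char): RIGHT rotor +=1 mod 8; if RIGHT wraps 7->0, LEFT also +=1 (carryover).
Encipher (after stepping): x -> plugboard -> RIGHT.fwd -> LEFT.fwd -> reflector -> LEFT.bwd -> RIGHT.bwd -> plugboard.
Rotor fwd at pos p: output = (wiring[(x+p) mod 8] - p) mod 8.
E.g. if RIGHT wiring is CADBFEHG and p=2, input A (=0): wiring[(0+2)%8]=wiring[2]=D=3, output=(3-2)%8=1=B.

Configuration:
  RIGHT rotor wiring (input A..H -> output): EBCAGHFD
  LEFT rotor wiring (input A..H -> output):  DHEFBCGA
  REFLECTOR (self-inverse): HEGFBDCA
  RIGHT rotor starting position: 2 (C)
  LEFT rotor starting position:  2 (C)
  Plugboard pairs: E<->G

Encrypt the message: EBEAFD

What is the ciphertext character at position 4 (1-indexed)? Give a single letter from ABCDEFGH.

Char 1 ('E'): step: R->3, L=2; E->plug->G->R->G->L->B->refl->E->L'->E->R'->C->plug->C
Char 2 ('B'): step: R->4, L=2; B->plug->B->R->D->L->A->refl->H->L'->C->R'->A->plug->A
Char 3 ('E'): step: R->5, L=2; E->plug->G->R->D->L->A->refl->H->L'->C->R'->A->plug->A
Char 4 ('A'): step: R->6, L=2; A->plug->A->R->H->L->F->refl->D->L'->B->R'->H->plug->H

H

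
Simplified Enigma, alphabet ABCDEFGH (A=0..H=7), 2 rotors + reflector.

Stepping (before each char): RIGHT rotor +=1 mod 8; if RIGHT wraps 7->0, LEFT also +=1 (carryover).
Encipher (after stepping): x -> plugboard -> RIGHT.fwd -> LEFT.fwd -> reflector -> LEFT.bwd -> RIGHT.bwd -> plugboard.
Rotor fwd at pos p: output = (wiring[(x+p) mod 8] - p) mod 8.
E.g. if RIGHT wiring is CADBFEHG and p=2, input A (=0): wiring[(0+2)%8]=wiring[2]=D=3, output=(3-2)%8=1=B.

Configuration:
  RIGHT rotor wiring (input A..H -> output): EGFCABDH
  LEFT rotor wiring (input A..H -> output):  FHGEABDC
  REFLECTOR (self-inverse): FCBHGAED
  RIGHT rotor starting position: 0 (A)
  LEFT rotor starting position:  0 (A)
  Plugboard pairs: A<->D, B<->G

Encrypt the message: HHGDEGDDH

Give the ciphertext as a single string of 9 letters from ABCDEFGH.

Char 1 ('H'): step: R->1, L=0; H->plug->H->R->D->L->E->refl->G->L'->C->R'->F->plug->F
Char 2 ('H'): step: R->2, L=0; H->plug->H->R->E->L->A->refl->F->L'->A->R'->B->plug->G
Char 3 ('G'): step: R->3, L=0; G->plug->B->R->F->L->B->refl->C->L'->H->R'->A->plug->D
Char 4 ('D'): step: R->4, L=0; D->plug->A->R->E->L->A->refl->F->L'->A->R'->E->plug->E
Char 5 ('E'): step: R->5, L=0; E->plug->E->R->B->L->H->refl->D->L'->G->R'->B->plug->G
Char 6 ('G'): step: R->6, L=0; G->plug->B->R->B->L->H->refl->D->L'->G->R'->C->plug->C
Char 7 ('D'): step: R->7, L=0; D->plug->A->R->A->L->F->refl->A->L'->E->R'->H->plug->H
Char 8 ('D'): step: R->0, L->1 (L advanced); D->plug->A->R->E->L->A->refl->F->L'->B->R'->F->plug->F
Char 9 ('H'): step: R->1, L=1; H->plug->H->R->D->L->H->refl->D->L'->C->R'->F->plug->F

Answer: FGDEGCHFF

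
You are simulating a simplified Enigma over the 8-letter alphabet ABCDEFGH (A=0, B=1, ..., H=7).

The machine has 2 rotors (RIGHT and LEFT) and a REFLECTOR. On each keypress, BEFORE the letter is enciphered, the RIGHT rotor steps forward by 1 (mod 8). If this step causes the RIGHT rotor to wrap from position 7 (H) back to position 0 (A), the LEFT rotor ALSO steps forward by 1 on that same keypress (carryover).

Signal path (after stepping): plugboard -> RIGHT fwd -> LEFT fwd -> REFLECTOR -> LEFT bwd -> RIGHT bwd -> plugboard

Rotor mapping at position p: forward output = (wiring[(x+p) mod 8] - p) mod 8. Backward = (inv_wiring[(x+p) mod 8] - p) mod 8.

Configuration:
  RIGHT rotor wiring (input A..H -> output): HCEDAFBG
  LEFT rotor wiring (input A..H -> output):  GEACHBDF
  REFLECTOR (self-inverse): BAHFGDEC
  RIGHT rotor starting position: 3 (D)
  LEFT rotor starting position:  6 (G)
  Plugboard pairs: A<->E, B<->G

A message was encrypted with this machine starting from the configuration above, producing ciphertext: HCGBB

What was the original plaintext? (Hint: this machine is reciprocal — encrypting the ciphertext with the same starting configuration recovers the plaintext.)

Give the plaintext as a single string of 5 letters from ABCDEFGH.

Answer: BGHHH

Derivation:
Char 1 ('H'): step: R->4, L=6; H->plug->H->R->H->L->D->refl->F->L'->A->R'->G->plug->B
Char 2 ('C'): step: R->5, L=6; C->plug->C->R->B->L->H->refl->C->L'->E->R'->B->plug->G
Char 3 ('G'): step: R->6, L=6; G->plug->B->R->A->L->F->refl->D->L'->H->R'->H->plug->H
Char 4 ('B'): step: R->7, L=6; B->plug->G->R->G->L->B->refl->A->L'->C->R'->H->plug->H
Char 5 ('B'): step: R->0, L->7 (L advanced); B->plug->G->R->B->L->H->refl->C->L'->G->R'->H->plug->H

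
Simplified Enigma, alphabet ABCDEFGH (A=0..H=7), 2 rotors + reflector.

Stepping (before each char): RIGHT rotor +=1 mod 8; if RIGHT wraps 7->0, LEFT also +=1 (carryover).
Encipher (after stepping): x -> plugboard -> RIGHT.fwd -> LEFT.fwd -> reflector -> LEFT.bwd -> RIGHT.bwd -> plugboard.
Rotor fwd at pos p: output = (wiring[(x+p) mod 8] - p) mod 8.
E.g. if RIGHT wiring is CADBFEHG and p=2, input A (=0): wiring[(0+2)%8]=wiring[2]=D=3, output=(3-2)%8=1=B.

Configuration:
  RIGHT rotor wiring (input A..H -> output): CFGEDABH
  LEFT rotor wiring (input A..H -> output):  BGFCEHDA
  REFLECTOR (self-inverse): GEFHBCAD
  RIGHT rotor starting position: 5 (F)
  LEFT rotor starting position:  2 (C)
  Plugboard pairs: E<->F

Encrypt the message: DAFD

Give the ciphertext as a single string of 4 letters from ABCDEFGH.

Answer: CCBH

Derivation:
Char 1 ('D'): step: R->6, L=2; D->plug->D->R->H->L->E->refl->B->L'->E->R'->C->plug->C
Char 2 ('A'): step: R->7, L=2; A->plug->A->R->A->L->D->refl->H->L'->G->R'->C->plug->C
Char 3 ('F'): step: R->0, L->3 (L advanced); F->plug->E->R->D->L->A->refl->G->L'->F->R'->B->plug->B
Char 4 ('D'): step: R->1, L=3; D->plug->D->R->C->L->E->refl->B->L'->B->R'->H->plug->H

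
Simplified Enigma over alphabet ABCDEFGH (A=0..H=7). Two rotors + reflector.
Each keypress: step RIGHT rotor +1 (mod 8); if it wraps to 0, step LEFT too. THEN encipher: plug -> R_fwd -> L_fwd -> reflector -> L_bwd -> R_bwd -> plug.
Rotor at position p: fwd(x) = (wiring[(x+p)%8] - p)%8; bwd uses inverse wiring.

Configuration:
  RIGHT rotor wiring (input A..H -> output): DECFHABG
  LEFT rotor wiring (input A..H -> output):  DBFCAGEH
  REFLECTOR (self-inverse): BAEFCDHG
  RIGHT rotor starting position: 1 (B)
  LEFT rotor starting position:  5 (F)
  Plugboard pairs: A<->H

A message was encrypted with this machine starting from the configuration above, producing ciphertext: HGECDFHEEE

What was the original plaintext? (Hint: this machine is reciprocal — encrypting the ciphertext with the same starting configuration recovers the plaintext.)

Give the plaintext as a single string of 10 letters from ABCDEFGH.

Char 1 ('H'): step: R->2, L=5; H->plug->A->R->A->L->B->refl->A->L'->F->R'->C->plug->C
Char 2 ('G'): step: R->3, L=5; G->plug->G->R->B->L->H->refl->G->L'->D->R'->E->plug->E
Char 3 ('E'): step: R->4, L=5; E->plug->E->R->H->L->D->refl->F->L'->G->R'->G->plug->G
Char 4 ('C'): step: R->5, L=5; C->plug->C->R->B->L->H->refl->G->L'->D->R'->A->plug->H
Char 5 ('D'): step: R->6, L=5; D->plug->D->R->G->L->F->refl->D->L'->H->R'->F->plug->F
Char 6 ('F'): step: R->7, L=5; F->plug->F->R->A->L->B->refl->A->L'->F->R'->C->plug->C
Char 7 ('H'): step: R->0, L->6 (L advanced); H->plug->A->R->D->L->D->refl->F->L'->C->R'->C->plug->C
Char 8 ('E'): step: R->1, L=6; E->plug->E->R->H->L->A->refl->B->L'->B->R'->B->plug->B
Char 9 ('E'): step: R->2, L=6; E->plug->E->R->H->L->A->refl->B->L'->B->R'->G->plug->G
Char 10 ('E'): step: R->3, L=6; E->plug->E->R->D->L->D->refl->F->L'->C->R'->A->plug->H

Answer: CEGHFCCBGH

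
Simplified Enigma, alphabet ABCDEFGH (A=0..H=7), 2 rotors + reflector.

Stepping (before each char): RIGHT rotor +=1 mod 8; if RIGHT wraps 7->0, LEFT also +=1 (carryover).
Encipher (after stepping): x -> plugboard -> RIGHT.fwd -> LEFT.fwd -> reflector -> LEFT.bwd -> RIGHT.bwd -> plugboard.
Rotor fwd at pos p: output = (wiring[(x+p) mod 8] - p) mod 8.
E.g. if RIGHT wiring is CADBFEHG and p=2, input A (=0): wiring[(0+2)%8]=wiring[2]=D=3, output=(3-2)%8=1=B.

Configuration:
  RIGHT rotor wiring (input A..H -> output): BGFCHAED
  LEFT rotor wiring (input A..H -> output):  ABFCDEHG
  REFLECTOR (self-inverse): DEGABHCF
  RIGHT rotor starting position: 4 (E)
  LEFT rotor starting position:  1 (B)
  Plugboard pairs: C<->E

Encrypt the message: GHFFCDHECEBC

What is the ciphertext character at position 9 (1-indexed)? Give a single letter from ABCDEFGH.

Char 1 ('G'): step: R->5, L=1; G->plug->G->R->F->L->G->refl->C->L'->D->R'->A->plug->A
Char 2 ('H'): step: R->6, L=1; H->plug->H->R->C->L->B->refl->E->L'->B->R'->G->plug->G
Char 3 ('F'): step: R->7, L=1; F->plug->F->R->A->L->A->refl->D->L'->E->R'->A->plug->A
Char 4 ('F'): step: R->0, L->2 (L advanced); F->plug->F->R->A->L->D->refl->A->L'->B->R'->A->plug->A
Char 5 ('C'): step: R->1, L=2; C->plug->E->R->H->L->H->refl->F->L'->E->R'->B->plug->B
Char 6 ('D'): step: R->2, L=2; D->plug->D->R->G->L->G->refl->C->L'->D->R'->A->plug->A
Char 7 ('H'): step: R->3, L=2; H->plug->H->R->C->L->B->refl->E->L'->F->R'->C->plug->E
Char 8 ('E'): step: R->4, L=2; E->plug->C->R->A->L->D->refl->A->L'->B->R'->G->plug->G
Char 9 ('C'): step: R->5, L=2; C->plug->E->R->B->L->A->refl->D->L'->A->R'->F->plug->F

F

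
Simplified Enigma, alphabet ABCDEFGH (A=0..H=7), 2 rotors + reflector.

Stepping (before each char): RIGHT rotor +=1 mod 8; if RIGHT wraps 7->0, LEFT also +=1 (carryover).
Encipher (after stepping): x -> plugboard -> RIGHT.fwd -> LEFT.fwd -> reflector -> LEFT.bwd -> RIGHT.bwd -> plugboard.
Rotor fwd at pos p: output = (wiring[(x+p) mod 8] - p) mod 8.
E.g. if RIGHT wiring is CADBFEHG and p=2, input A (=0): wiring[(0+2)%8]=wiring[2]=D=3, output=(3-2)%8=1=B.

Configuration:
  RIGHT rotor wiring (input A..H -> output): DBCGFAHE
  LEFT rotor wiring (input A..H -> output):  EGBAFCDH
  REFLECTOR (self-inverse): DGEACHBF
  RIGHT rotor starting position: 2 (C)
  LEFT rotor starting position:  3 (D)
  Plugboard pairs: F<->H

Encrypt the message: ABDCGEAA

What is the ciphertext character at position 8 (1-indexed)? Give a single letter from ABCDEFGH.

Char 1 ('A'): step: R->3, L=3; A->plug->A->R->D->L->A->refl->D->L'->G->R'->G->plug->G
Char 2 ('B'): step: R->4, L=3; B->plug->B->R->E->L->E->refl->C->L'->B->R'->A->plug->A
Char 3 ('D'): step: R->5, L=3; D->plug->D->R->G->L->D->refl->A->L'->D->R'->A->plug->A
Char 4 ('C'): step: R->6, L=3; C->plug->C->R->F->L->B->refl->G->L'->H->R'->G->plug->G
Char 5 ('G'): step: R->7, L=3; G->plug->G->R->B->L->C->refl->E->L'->E->R'->B->plug->B
Char 6 ('E'): step: R->0, L->4 (L advanced); E->plug->E->R->F->L->C->refl->E->L'->H->R'->G->plug->G
Char 7 ('A'): step: R->1, L=4; A->plug->A->R->A->L->B->refl->G->L'->B->R'->B->plug->B
Char 8 ('A'): step: R->2, L=4; A->plug->A->R->A->L->B->refl->G->L'->B->R'->G->plug->G

G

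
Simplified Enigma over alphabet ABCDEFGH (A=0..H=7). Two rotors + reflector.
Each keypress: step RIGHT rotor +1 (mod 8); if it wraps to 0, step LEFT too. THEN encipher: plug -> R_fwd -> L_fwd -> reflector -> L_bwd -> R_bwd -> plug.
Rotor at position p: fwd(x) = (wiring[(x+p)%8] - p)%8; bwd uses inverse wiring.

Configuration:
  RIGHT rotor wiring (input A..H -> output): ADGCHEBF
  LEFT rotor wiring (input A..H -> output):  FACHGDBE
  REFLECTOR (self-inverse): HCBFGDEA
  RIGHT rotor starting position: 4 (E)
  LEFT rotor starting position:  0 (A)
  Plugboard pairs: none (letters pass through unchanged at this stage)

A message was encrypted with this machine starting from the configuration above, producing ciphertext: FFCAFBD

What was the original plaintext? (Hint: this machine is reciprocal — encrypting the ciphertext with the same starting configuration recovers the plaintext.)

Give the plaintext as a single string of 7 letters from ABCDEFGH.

Answer: DBDHBCH

Derivation:
Char 1 ('F'): step: R->5, L=0; F->plug->F->R->B->L->A->refl->H->L'->D->R'->D->plug->D
Char 2 ('F'): step: R->6, L=0; F->plug->F->R->E->L->G->refl->E->L'->H->R'->B->plug->B
Char 3 ('C'): step: R->7, L=0; C->plug->C->R->E->L->G->refl->E->L'->H->R'->D->plug->D
Char 4 ('A'): step: R->0, L->1 (L advanced); A->plug->A->R->A->L->H->refl->A->L'->F->R'->H->plug->H
Char 5 ('F'): step: R->1, L=1; F->plug->F->R->A->L->H->refl->A->L'->F->R'->B->plug->B
Char 6 ('B'): step: R->2, L=1; B->plug->B->R->A->L->H->refl->A->L'->F->R'->C->plug->C
Char 7 ('D'): step: R->3, L=1; D->plug->D->R->G->L->D->refl->F->L'->D->R'->H->plug->H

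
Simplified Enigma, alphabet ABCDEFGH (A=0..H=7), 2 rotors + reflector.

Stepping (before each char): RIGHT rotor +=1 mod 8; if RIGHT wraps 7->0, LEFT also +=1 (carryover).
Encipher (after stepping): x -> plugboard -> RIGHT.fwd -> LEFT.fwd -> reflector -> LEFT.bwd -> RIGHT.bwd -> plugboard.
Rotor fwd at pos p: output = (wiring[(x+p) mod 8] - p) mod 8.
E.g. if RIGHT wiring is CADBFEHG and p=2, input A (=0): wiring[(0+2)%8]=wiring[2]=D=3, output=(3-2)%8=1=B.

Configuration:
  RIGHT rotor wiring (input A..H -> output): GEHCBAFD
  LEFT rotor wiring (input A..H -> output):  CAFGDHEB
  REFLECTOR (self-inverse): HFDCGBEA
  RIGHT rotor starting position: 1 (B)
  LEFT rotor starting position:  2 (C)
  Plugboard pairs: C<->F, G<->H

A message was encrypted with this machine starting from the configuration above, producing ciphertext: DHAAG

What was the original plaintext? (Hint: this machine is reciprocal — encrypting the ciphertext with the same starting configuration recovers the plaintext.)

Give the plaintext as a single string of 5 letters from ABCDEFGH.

Answer: AAGCH

Derivation:
Char 1 ('D'): step: R->2, L=2; D->plug->D->R->G->L->A->refl->H->L'->F->R'->A->plug->A
Char 2 ('H'): step: R->3, L=2; H->plug->G->R->B->L->E->refl->G->L'->H->R'->A->plug->A
Char 3 ('A'): step: R->4, L=2; A->plug->A->R->F->L->H->refl->A->L'->G->R'->H->plug->G
Char 4 ('A'): step: R->5, L=2; A->plug->A->R->D->L->F->refl->B->L'->C->R'->F->plug->C
Char 5 ('G'): step: R->6, L=2; G->plug->H->R->C->L->B->refl->F->L'->D->R'->G->plug->H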